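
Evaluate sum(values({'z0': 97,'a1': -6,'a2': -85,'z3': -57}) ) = -51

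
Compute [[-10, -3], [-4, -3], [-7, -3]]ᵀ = [[-10, -4, -7], [-3, -3, -3]]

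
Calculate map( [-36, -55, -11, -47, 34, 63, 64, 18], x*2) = -36*2=-72, -55*2=-110, -11*2=-22, -47*2=-94, 34*2=68, 63*2=126, 64*2=128, 18*2=36
= [-72, -110, -22, -94, 68, 126, 128, 36]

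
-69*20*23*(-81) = 2570940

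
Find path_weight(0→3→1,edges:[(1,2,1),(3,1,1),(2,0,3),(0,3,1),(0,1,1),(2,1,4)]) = w(0→3)=1 + w(3→1)=1
= 2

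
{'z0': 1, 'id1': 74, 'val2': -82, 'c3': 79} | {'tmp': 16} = {'z0': 1, 'id1': 74, 'val2': -82, 'c3': 79, 'tmp': 16}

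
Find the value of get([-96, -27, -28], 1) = -27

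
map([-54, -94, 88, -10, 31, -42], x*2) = -54*2=-108, -94*2=-188, 88*2=176, -10*2=-20, 31*2=62, -42*2=-84
= [-108, -188, 176, -20, 62, -84]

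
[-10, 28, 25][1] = 28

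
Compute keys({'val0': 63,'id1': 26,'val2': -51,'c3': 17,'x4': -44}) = ['val0', 'id1', 'val2', 'c3', 'x4']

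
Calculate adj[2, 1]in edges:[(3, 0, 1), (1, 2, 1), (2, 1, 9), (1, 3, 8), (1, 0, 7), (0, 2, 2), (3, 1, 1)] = 9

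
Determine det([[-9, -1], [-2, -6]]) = 52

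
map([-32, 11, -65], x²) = (-32)²=1024, (11)²=121, (-65)²=4225
= [1024, 121, 4225]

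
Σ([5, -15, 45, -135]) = -100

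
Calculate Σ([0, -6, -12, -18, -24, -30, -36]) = 0 + (-6) + (-12) + (-18) + (-24) + (-30) + (-36)
= -126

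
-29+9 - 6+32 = 6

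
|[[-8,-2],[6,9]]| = (-8)*(9) - (-2)*(6)
= -60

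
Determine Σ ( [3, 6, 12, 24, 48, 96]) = 3 + 6 + 12 + 24 + 48 + 96
= 189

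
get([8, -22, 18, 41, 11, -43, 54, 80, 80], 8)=80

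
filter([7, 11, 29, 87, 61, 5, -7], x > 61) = [87]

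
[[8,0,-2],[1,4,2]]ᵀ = [[8, 1], [0, 4], [-2, 2]]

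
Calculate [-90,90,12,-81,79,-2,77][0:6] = [-90, 90, 12, -81, 79, -2]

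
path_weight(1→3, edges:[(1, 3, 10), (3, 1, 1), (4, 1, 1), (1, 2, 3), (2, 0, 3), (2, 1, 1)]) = w(1→3)=10
= 10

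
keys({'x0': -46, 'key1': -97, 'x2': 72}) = ['x0', 'key1', 'x2']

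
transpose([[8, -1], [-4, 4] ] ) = [[8, -4], [-1, 4]]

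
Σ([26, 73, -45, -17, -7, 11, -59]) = -18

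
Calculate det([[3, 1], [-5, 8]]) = 29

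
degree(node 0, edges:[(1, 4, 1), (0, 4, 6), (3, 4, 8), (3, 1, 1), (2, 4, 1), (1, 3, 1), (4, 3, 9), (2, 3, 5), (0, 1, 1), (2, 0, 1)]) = incident: (0,4), (0,1), (2,0)
= 3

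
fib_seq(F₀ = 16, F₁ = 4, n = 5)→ F_2 = F_1 + F_0 = 20
F_3 = F_2 + F_1 = 24
F_4 = F_3 + F_2 = 44
= [16, 4, 20, 24, 44]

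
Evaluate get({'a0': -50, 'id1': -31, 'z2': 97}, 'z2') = 97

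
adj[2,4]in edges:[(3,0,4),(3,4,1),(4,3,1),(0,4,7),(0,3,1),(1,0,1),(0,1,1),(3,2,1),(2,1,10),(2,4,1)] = 1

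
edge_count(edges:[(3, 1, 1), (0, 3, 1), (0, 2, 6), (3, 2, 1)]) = 4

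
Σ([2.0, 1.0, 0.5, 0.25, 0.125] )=2.0 + 1.0 + 0.5 + 0.25 + 0.125
= 3.875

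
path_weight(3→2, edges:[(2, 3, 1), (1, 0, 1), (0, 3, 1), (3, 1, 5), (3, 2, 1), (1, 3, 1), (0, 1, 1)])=1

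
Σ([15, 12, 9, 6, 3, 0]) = 15 + 12 + 9 + 6 + 3 + 0
= 45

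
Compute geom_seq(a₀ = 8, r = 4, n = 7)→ [8, 32, 128, 512, 2048, 8192, 32768]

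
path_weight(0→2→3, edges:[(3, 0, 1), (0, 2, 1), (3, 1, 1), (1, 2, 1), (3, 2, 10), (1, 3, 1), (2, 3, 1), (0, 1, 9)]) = 2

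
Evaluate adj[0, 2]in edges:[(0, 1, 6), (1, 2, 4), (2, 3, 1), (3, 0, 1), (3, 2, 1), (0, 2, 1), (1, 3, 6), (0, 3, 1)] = 1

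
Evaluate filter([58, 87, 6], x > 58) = [87]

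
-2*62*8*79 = -78368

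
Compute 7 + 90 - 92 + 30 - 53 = -18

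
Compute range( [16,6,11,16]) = 10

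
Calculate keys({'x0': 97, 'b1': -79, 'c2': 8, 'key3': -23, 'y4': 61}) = ['x0', 'b1', 'c2', 'key3', 'y4']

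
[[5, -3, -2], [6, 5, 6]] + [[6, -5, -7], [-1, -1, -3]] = [[11, -8, -9], [5, 4, 3]]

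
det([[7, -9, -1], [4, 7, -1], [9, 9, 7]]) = 766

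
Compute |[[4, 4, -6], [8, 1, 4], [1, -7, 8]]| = 246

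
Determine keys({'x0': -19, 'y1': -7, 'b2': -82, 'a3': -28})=['x0', 'y1', 'b2', 'a3']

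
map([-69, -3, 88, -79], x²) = [4761, 9, 7744, 6241]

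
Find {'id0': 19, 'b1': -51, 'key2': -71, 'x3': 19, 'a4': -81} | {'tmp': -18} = {'id0': 19, 'b1': -51, 'key2': -71, 'x3': 19, 'a4': -81, 'tmp': -18}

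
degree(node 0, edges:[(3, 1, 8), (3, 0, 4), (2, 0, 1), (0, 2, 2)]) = incident: (3,0), (2,0), (0,2)
= 3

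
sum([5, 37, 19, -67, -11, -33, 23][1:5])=slice → [37, 19, -67, -11]
37 + 19 + (-67) + (-11)
= -22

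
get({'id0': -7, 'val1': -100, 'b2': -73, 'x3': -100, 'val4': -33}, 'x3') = -100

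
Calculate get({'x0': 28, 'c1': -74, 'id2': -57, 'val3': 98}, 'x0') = 28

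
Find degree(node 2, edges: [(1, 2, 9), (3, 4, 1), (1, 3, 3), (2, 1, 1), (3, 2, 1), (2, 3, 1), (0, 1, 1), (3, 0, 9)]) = incident: (1,2), (2,1), (3,2), (2,3)
= 4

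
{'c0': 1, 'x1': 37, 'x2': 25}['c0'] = 1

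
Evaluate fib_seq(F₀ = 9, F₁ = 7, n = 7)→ [9, 7, 16, 23, 39, 62, 101]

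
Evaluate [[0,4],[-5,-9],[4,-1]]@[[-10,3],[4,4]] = C[0][0] = (0)*(-10) + (4)*(4) = 16
C[0][1] = (0)*(3) + (4)*(4) = 16
C[1][0] = (-5)*(-10) + (-9)*(4) = 14
C[1][1] = (-5)*(3) + (-9)*(4) = -51
C[2][0] = (4)*(-10) + (-1)*(4) = -44
C[2][1] = (4)*(3) + (-1)*(4) = 8
= [[16, 16], [14, -51], [-44, 8]]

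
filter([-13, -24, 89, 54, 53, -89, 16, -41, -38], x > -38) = keep x where x > -38: -13✓, -24✓, 89✓, 54✓, 53✓, -89✗, 16✓, -41✗, -38✗
= [-13, -24, 89, 54, 53, 16]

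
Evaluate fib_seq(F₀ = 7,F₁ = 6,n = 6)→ [7, 6, 13, 19, 32, 51]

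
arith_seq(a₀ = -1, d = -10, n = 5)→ a_0 = -1 + 0*-10 = -1
a_1 = -1 + 1*-10 = -11
a_2 = -1 + 2*-10 = -21
...
= [-1, -11, -21, -31, -41]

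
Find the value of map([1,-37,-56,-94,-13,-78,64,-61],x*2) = [2, -74, -112, -188, -26, -156, 128, -122]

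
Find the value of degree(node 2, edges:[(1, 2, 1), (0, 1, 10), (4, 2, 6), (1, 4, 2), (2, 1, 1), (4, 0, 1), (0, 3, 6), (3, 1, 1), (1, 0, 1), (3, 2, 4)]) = 4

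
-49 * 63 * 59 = -182133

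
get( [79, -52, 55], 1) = -52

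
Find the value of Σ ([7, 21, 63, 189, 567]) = 7 + 21 + 63 + 189 + 567
= 847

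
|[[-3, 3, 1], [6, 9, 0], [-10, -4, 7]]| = (1)*(-3)*det([[9, 0], [-4, 7]]) + (-1)*(3)*det([[6, 0], [-10, 7]]) + (1)*(1)*det([[6, 9], [-10, -4]])
= -189 + -126 + 66
= -249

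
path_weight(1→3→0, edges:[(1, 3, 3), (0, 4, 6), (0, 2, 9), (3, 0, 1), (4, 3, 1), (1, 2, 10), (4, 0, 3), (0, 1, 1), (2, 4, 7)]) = 4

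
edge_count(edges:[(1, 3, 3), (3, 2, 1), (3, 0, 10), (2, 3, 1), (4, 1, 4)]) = 5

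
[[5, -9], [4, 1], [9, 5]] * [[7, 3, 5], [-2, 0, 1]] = C[0][0] = (5)*(7) + (-9)*(-2) = 53
C[0][1] = (5)*(3) + (-9)*(0) = 15
C[0][2] = (5)*(5) + (-9)*(1) = 16
C[1][0] = (4)*(7) + (1)*(-2) = 26
C[1][1] = (4)*(3) + (1)*(0) = 12
C[1][2] = (4)*(5) + (1)*(1) = 21
... (3 more cells)
= [[53, 15, 16], [26, 12, 21], [53, 27, 50]]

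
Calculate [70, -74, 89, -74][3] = -74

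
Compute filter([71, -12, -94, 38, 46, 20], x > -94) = [71, -12, 38, 46, 20]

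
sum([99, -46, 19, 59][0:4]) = slice → [99, -46, 19, 59]
99 + (-46) + 19 + 59
= 131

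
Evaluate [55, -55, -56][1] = -55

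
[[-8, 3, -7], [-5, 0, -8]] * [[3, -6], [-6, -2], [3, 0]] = [[-63, 42], [-39, 30]]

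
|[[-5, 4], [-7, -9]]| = 73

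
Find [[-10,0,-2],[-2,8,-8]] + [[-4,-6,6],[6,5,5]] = [[-14, -6, 4], [4, 13, -3]]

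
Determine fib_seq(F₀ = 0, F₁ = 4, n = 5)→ F_2 = F_1 + F_0 = 4
F_3 = F_2 + F_1 = 8
F_4 = F_3 + F_2 = 12
= [0, 4, 4, 8, 12]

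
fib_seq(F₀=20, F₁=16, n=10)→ [20, 16, 36, 52, 88, 140, 228, 368, 596, 964]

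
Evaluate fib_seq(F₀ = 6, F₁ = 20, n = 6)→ F_2 = F_1 + F_0 = 26
F_3 = F_2 + F_1 = 46
F_4 = F_3 + F_2 = 72
...
= [6, 20, 26, 46, 72, 118]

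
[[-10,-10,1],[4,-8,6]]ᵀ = [[-10, 4], [-10, -8], [1, 6]]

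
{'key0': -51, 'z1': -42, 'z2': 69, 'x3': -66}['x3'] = -66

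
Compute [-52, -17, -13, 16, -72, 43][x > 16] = [43]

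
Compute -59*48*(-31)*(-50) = -4389600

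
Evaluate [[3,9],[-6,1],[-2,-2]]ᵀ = [[3, -6, -2], [9, 1, -2]]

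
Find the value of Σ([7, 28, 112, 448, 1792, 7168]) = 7 + 28 + 112 + 448 + 1792 + 7168
= 9555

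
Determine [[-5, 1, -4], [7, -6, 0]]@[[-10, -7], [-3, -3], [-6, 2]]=[[71, 24], [-52, -31]]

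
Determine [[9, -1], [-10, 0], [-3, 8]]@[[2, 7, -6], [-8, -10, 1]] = C[0][0] = (9)*(2) + (-1)*(-8) = 26
C[0][1] = (9)*(7) + (-1)*(-10) = 73
C[0][2] = (9)*(-6) + (-1)*(1) = -55
C[1][0] = (-10)*(2) + (0)*(-8) = -20
C[1][1] = (-10)*(7) + (0)*(-10) = -70
C[1][2] = (-10)*(-6) + (0)*(1) = 60
... (3 more cells)
= [[26, 73, -55], [-20, -70, 60], [-70, -101, 26]]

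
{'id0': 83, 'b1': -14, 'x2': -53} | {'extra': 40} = {'id0': 83, 'b1': -14, 'x2': -53, 'extra': 40}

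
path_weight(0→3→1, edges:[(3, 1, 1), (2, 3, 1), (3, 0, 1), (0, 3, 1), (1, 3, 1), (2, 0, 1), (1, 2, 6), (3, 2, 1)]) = w(0→3)=1 + w(3→1)=1
= 2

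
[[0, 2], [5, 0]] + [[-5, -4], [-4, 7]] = [[-5, -2], [1, 7]]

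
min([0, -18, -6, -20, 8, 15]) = -20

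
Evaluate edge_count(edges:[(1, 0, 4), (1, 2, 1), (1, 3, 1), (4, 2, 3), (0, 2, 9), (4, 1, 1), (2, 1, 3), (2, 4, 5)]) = 8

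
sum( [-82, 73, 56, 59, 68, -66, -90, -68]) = (-82) + 73 + 56 + 59 + 68 + (-66) + (-90) + (-68)
= -50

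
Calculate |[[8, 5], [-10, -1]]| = (8)*(-1) - (5)*(-10)
= 42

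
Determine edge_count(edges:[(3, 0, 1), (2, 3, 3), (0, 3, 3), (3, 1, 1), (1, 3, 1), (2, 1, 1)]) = 6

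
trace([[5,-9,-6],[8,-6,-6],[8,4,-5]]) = -6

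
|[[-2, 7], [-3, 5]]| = 11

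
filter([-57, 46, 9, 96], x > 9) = [46, 96]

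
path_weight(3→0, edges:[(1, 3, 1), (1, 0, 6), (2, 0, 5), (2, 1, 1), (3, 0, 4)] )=w(3→0)=4
= 4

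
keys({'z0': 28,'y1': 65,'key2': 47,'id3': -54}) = ['z0', 'y1', 'key2', 'id3']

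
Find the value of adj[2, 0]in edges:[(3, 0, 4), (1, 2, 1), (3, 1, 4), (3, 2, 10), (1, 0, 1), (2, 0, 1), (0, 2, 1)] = 1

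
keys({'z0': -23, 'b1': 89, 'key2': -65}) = ['z0', 'b1', 'key2']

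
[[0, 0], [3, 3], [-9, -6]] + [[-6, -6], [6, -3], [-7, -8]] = [[-6, -6], [9, 0], [-16, -14]]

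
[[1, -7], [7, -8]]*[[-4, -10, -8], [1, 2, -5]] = [[-11, -24, 27], [-36, -86, -16]]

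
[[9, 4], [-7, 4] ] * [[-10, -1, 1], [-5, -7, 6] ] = C[0][0] = (9)*(-10) + (4)*(-5) = -110
C[0][1] = (9)*(-1) + (4)*(-7) = -37
C[0][2] = (9)*(1) + (4)*(6) = 33
C[1][0] = (-7)*(-10) + (4)*(-5) = 50
C[1][1] = (-7)*(-1) + (4)*(-7) = -21
C[1][2] = (-7)*(1) + (4)*(6) = 17
= [[-110, -37, 33], [50, -21, 17]]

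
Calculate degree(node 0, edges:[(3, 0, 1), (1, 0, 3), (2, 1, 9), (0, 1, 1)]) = 3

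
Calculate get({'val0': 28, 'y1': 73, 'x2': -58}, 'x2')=-58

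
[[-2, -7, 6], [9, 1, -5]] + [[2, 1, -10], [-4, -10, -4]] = [[0, -6, -4], [5, -9, -9]]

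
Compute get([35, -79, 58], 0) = 35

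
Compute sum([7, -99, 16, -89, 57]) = -108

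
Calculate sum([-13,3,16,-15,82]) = (-13) + 3 + 16 + (-15) + 82
= 73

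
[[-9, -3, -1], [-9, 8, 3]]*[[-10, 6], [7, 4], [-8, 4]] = [[77, -70], [122, -10]]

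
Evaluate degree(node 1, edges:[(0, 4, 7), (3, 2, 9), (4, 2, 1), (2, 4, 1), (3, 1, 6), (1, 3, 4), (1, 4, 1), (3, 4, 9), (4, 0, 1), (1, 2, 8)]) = incident: (3,1), (1,3), (1,4), (1,2)
= 4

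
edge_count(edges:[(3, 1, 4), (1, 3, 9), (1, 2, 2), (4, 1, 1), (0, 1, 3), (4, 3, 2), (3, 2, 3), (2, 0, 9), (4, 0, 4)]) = 9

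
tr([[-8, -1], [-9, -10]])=-18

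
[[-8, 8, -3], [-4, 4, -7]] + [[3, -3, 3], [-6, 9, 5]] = [[-5, 5, 0], [-10, 13, -2]]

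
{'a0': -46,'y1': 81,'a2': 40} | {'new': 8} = {'a0': -46, 'y1': 81, 'a2': 40, 'new': 8}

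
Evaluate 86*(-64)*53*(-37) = 10793344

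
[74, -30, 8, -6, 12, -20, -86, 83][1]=-30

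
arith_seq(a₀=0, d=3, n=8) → [0, 3, 6, 9, 12, 15, 18, 21]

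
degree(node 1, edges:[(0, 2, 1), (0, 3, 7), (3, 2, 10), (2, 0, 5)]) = incident: none
= 0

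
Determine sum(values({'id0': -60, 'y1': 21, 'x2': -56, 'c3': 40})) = -55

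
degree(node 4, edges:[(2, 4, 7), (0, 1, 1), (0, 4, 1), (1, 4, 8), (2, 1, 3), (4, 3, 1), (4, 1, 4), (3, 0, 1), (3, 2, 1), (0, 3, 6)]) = incident: (2,4), (0,4), (1,4), (4,3), (4,1)
= 5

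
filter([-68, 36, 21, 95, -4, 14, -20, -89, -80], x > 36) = [95]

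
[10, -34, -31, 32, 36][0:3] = [10, -34, -31]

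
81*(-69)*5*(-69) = 1928205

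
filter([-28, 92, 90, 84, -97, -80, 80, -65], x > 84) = keep x where x > 84: -28✗, 92✓, 90✓, 84✗, -97✗, -80✗, 80✗, -65✗
= [92, 90]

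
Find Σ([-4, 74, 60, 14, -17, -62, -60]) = 5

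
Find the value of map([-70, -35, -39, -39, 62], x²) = (-70)²=4900, (-35)²=1225, (-39)²=1521, (-39)²=1521, (62)²=3844
= [4900, 1225, 1521, 1521, 3844]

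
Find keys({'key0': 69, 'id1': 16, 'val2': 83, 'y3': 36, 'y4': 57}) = ['key0', 'id1', 'val2', 'y3', 'y4']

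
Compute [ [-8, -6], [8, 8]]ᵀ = [[-8, 8], [-6, 8]]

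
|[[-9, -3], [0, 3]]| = (-9)*(3) - (-3)*(0)
= -27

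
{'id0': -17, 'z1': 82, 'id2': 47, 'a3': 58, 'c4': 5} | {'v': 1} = {'id0': -17, 'z1': 82, 'id2': 47, 'a3': 58, 'c4': 5, 'v': 1}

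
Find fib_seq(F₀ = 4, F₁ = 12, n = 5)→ F_2 = F_1 + F_0 = 16
F_3 = F_2 + F_1 = 28
F_4 = F_3 + F_2 = 44
= [4, 12, 16, 28, 44]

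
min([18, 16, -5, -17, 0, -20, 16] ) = -20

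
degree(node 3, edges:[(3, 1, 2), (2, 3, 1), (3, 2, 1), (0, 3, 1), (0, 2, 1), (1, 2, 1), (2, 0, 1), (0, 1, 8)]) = incident: (3,1), (2,3), (3,2), (0,3)
= 4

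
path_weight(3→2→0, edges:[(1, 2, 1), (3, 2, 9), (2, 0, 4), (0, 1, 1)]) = w(3→2)=9 + w(2→0)=4
= 13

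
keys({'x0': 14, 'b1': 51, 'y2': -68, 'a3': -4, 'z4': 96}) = ['x0', 'b1', 'y2', 'a3', 'z4']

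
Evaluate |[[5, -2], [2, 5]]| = 29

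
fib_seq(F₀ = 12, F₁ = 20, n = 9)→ [12, 20, 32, 52, 84, 136, 220, 356, 576]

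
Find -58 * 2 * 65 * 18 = -135720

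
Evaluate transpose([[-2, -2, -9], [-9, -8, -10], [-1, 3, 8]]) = [[-2, -9, -1], [-2, -8, 3], [-9, -10, 8]]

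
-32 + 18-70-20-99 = -203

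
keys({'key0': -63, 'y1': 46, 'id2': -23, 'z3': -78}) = ['key0', 'y1', 'id2', 'z3']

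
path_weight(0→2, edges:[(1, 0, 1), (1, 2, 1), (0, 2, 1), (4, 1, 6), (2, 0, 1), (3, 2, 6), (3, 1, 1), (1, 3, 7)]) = w(0→2)=1
= 1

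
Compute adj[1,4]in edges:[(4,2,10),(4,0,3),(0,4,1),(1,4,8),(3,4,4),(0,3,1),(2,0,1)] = 8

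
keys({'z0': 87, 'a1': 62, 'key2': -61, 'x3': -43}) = ['z0', 'a1', 'key2', 'x3']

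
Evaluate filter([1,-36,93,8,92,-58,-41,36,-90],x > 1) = [93, 8, 92, 36]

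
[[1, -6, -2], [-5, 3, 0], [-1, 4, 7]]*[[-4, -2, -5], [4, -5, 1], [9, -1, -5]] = [[-46, 30, -1], [32, -5, 28], [83, -25, -26]]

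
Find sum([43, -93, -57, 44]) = -63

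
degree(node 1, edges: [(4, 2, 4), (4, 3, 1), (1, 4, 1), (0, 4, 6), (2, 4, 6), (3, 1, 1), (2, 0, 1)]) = incident: (1,4), (3,1)
= 2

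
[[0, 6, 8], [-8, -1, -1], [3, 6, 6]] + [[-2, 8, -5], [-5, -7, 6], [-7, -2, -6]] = [[-2, 14, 3], [-13, -8, 5], [-4, 4, 0]]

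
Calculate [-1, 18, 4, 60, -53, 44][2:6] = [4, 60, -53, 44]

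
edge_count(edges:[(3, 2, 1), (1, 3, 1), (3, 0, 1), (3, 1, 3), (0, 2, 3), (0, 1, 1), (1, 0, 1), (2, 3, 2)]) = 8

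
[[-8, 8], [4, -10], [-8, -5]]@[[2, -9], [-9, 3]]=C[0][0] = (-8)*(2) + (8)*(-9) = -88
C[0][1] = (-8)*(-9) + (8)*(3) = 96
C[1][0] = (4)*(2) + (-10)*(-9) = 98
C[1][1] = (4)*(-9) + (-10)*(3) = -66
C[2][0] = (-8)*(2) + (-5)*(-9) = 29
C[2][1] = (-8)*(-9) + (-5)*(3) = 57
= [[-88, 96], [98, -66], [29, 57]]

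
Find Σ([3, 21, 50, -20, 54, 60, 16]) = 184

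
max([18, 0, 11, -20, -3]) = 18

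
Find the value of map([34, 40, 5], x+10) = [44, 50, 15]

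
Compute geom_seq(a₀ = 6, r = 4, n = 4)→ a_0 = 6*4^0 = 6
a_1 = 6*4^1 = 24
a_2 = 6*4^2 = 96
...
= [6, 24, 96, 384]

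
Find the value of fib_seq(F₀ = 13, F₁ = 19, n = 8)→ [13, 19, 32, 51, 83, 134, 217, 351]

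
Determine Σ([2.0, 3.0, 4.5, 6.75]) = 2.0 + 3.0 + 4.5 + 6.75
= 16.25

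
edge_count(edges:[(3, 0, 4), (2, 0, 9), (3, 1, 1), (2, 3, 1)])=4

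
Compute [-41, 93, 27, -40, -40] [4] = -40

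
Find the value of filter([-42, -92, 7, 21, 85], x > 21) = [85]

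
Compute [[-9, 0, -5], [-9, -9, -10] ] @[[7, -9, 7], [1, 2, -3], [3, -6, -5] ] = [[-78, 111, -38], [-102, 123, 14]]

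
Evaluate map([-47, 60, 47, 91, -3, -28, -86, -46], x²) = (-47)²=2209, (60)²=3600, (47)²=2209, (91)²=8281, (-3)²=9, (-28)²=784, (-86)²=7396, (-46)²=2116
= [2209, 3600, 2209, 8281, 9, 784, 7396, 2116]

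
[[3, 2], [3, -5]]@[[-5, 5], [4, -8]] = C[0][0] = (3)*(-5) + (2)*(4) = -7
C[0][1] = (3)*(5) + (2)*(-8) = -1
C[1][0] = (3)*(-5) + (-5)*(4) = -35
C[1][1] = (3)*(5) + (-5)*(-8) = 55
= [[-7, -1], [-35, 55]]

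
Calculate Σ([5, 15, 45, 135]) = 5 + 15 + 45 + 135
= 200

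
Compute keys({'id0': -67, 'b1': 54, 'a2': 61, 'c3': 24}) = ['id0', 'b1', 'a2', 'c3']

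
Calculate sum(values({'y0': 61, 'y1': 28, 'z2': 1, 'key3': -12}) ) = 78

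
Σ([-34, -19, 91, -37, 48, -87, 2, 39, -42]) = (-34) + (-19) + 91 + (-37) + 48 + (-87) + 2 + 39 + (-42)
= -39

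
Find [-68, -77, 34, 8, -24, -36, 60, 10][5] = -36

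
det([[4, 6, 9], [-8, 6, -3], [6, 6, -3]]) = -1008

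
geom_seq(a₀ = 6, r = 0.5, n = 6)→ [6.0, 3.0, 1.5, 0.75, 0.375, 0.1875]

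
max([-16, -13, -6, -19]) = -6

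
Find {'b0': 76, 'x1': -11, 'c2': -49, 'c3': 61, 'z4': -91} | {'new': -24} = {'b0': 76, 'x1': -11, 'c2': -49, 'c3': 61, 'z4': -91, 'new': -24}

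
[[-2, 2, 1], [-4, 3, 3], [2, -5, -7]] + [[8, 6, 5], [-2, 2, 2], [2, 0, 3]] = [[6, 8, 6], [-6, 5, 5], [4, -5, -4]]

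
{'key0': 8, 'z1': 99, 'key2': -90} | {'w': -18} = {'key0': 8, 'z1': 99, 'key2': -90, 'w': -18}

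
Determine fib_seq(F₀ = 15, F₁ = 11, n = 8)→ [15, 11, 26, 37, 63, 100, 163, 263]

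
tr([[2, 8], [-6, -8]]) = diagonal: 2 + (-8)
= -6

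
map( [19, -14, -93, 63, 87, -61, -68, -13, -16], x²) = (19)²=361, (-14)²=196, (-93)²=8649, (63)²=3969, (87)²=7569, (-61)²=3721, (-68)²=4624, (-13)²=169, (-16)²=256
= [361, 196, 8649, 3969, 7569, 3721, 4624, 169, 256]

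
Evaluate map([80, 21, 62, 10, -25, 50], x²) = (80)²=6400, (21)²=441, (62)²=3844, (10)²=100, (-25)²=625, (50)²=2500
= [6400, 441, 3844, 100, 625, 2500]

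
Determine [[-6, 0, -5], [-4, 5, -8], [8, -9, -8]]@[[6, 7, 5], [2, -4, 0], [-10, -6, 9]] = [[14, -12, -75], [66, 0, -92], [110, 140, -32]]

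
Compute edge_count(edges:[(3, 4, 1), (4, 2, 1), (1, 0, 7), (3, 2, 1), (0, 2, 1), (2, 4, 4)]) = 6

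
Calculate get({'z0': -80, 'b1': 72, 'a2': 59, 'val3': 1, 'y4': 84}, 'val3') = 1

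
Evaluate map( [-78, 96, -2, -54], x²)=(-78)²=6084, (96)²=9216, (-2)²=4, (-54)²=2916
= [6084, 9216, 4, 2916]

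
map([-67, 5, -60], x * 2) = [-134, 10, -120]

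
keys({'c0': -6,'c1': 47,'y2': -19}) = ['c0', 'c1', 'y2']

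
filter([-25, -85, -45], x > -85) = [-25, -45]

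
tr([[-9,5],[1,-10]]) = diagonal: (-9) + (-10)
= -19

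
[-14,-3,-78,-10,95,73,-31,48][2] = -78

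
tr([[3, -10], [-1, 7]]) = 10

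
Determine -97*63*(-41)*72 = 18039672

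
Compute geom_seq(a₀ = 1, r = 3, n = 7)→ [1, 3, 9, 27, 81, 243, 729]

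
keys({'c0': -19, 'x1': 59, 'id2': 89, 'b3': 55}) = ['c0', 'x1', 'id2', 'b3']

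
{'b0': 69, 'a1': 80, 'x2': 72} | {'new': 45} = {'b0': 69, 'a1': 80, 'x2': 72, 'new': 45}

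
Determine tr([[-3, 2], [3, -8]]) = -11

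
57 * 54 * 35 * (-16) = -1723680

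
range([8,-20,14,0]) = 34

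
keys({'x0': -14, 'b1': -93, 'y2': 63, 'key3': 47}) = ['x0', 'b1', 'y2', 'key3']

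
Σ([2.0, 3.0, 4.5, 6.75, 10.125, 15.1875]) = 2.0 + 3.0 + 4.5 + 6.75 + 10.125 + 15.1875
= 41.5625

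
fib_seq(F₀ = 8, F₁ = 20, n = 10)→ F_2 = F_1 + F_0 = 28
F_3 = F_2 + F_1 = 48
F_4 = F_3 + F_2 = 76
...
= [8, 20, 28, 48, 76, 124, 200, 324, 524, 848]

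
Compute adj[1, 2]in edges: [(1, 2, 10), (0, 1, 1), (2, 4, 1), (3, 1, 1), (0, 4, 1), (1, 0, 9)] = 10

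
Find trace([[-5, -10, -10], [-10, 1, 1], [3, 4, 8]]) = 4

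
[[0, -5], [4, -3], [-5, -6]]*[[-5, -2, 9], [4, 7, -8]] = [[-20, -35, 40], [-32, -29, 60], [1, -32, 3]]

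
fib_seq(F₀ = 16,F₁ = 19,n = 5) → [16, 19, 35, 54, 89]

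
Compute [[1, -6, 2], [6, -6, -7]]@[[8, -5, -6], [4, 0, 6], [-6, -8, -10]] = C[0][0] = (1)*(8) + (-6)*(4) + (2)*(-6) = -28
C[0][1] = (1)*(-5) + (-6)*(0) + (2)*(-8) = -21
C[0][2] = (1)*(-6) + (-6)*(6) + (2)*(-10) = -62
C[1][0] = (6)*(8) + (-6)*(4) + (-7)*(-6) = 66
C[1][1] = (6)*(-5) + (-6)*(0) + (-7)*(-8) = 26
C[1][2] = (6)*(-6) + (-6)*(6) + (-7)*(-10) = -2
= [[-28, -21, -62], [66, 26, -2]]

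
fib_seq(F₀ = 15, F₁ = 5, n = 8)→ F_2 = F_1 + F_0 = 20
F_3 = F_2 + F_1 = 25
F_4 = F_3 + F_2 = 45
...
= [15, 5, 20, 25, 45, 70, 115, 185]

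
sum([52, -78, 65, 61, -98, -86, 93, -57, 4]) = 52 + (-78) + 65 + 61 + (-98) + (-86) + 93 + (-57) + 4
= -44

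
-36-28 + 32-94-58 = -184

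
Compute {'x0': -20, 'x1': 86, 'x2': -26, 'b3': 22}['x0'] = -20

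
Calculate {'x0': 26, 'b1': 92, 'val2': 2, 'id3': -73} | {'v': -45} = {'x0': 26, 'b1': 92, 'val2': 2, 'id3': -73, 'v': -45}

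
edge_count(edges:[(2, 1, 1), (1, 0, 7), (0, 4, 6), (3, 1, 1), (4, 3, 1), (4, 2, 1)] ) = 6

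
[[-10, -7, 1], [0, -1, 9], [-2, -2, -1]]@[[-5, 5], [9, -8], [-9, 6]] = C[0][0] = (-10)*(-5) + (-7)*(9) + (1)*(-9) = -22
C[0][1] = (-10)*(5) + (-7)*(-8) + (1)*(6) = 12
C[1][0] = (0)*(-5) + (-1)*(9) + (9)*(-9) = -90
C[1][1] = (0)*(5) + (-1)*(-8) + (9)*(6) = 62
C[2][0] = (-2)*(-5) + (-2)*(9) + (-1)*(-9) = 1
C[2][1] = (-2)*(5) + (-2)*(-8) + (-1)*(6) = 0
= [[-22, 12], [-90, 62], [1, 0]]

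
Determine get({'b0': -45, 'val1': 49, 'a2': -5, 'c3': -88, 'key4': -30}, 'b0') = -45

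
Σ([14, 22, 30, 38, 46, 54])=204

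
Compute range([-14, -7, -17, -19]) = 12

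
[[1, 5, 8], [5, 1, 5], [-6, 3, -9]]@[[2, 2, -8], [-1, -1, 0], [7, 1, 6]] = C[0][0] = (1)*(2) + (5)*(-1) + (8)*(7) = 53
C[0][1] = (1)*(2) + (5)*(-1) + (8)*(1) = 5
C[0][2] = (1)*(-8) + (5)*(0) + (8)*(6) = 40
C[1][0] = (5)*(2) + (1)*(-1) + (5)*(7) = 44
C[1][1] = (5)*(2) + (1)*(-1) + (5)*(1) = 14
C[1][2] = (5)*(-8) + (1)*(0) + (5)*(6) = -10
... (3 more cells)
= [[53, 5, 40], [44, 14, -10], [-78, -24, -6]]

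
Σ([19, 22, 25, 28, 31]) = 125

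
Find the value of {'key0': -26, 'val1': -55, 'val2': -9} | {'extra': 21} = {'key0': -26, 'val1': -55, 'val2': -9, 'extra': 21}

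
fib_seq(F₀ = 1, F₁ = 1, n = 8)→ [1, 1, 2, 3, 5, 8, 13, 21]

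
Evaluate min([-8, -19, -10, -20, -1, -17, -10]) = -20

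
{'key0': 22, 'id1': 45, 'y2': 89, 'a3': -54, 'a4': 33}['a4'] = 33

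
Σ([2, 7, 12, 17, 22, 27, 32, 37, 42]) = 198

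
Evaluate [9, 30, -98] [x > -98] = keep x where x > -98: 9✓, 30✓, -98✗
= [9, 30]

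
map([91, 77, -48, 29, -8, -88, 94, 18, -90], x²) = (91)²=8281, (77)²=5929, (-48)²=2304, (29)²=841, (-8)²=64, (-88)²=7744, (94)²=8836, (18)²=324, (-90)²=8100
= [8281, 5929, 2304, 841, 64, 7744, 8836, 324, 8100]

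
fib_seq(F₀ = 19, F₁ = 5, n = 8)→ [19, 5, 24, 29, 53, 82, 135, 217]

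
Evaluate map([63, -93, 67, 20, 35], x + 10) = [73, -83, 77, 30, 45]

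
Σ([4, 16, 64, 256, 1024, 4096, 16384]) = 4 + 16 + 64 + 256 + 1024 + 4096 + 16384
= 21844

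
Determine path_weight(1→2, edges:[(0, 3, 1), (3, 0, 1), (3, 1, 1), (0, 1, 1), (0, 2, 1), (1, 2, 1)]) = 1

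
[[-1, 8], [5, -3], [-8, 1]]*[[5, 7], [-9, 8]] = C[0][0] = (-1)*(5) + (8)*(-9) = -77
C[0][1] = (-1)*(7) + (8)*(8) = 57
C[1][0] = (5)*(5) + (-3)*(-9) = 52
C[1][1] = (5)*(7) + (-3)*(8) = 11
C[2][0] = (-8)*(5) + (1)*(-9) = -49
C[2][1] = (-8)*(7) + (1)*(8) = -48
= [[-77, 57], [52, 11], [-49, -48]]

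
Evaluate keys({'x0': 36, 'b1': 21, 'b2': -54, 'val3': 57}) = ['x0', 'b1', 'b2', 'val3']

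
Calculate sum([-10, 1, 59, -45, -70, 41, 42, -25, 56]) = 49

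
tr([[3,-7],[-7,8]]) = 11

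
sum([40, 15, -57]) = -2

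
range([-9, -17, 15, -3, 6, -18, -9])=33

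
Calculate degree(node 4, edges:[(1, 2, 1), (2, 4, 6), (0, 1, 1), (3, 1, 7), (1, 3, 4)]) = incident: (2,4)
= 1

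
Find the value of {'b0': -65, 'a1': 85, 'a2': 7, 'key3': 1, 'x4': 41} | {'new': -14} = {'b0': -65, 'a1': 85, 'a2': 7, 'key3': 1, 'x4': 41, 'new': -14}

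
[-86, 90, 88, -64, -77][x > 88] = keep x where x > 88: -86✗, 90✓, 88✗, -64✗, -77✗
= [90]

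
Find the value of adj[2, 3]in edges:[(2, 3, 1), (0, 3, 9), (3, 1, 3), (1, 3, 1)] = 1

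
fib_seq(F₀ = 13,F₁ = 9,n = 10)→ F_2 = F_1 + F_0 = 22
F_3 = F_2 + F_1 = 31
F_4 = F_3 + F_2 = 53
...
= [13, 9, 22, 31, 53, 84, 137, 221, 358, 579]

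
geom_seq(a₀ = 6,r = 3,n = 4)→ [6, 18, 54, 162]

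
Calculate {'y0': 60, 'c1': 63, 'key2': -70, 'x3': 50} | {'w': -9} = {'y0': 60, 'c1': 63, 'key2': -70, 'x3': 50, 'w': -9}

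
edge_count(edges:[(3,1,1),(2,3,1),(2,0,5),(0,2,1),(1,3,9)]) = 5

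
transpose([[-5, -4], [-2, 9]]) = [[-5, -2], [-4, 9]]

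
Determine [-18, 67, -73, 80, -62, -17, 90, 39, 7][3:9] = [80, -62, -17, 90, 39, 7]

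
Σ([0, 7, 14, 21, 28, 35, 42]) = 0 + 7 + 14 + 21 + 28 + 35 + 42
= 147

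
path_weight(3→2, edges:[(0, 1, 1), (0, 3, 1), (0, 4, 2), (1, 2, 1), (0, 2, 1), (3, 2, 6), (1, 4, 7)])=w(3→2)=6
= 6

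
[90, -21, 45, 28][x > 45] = keep x where x > 45: 90✓, -21✗, 45✗, 28✗
= [90]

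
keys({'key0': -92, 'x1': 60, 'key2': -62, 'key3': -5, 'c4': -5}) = ['key0', 'x1', 'key2', 'key3', 'c4']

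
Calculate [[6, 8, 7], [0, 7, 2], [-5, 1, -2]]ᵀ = [[6, 0, -5], [8, 7, 1], [7, 2, -2]]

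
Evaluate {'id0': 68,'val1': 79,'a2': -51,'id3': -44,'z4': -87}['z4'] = -87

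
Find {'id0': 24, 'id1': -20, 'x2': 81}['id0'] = 24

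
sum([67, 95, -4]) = 158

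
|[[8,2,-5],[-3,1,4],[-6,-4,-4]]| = (1)*(8)*det([[1, 4], [-4, -4]]) + (-1)*(2)*det([[-3, 4], [-6, -4]]) + (1)*(-5)*det([[-3, 1], [-6, -4]])
= 96 + -72 + -90
= -66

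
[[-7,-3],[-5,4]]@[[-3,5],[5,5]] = [[6, -50], [35, -5]]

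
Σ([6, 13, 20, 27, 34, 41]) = 141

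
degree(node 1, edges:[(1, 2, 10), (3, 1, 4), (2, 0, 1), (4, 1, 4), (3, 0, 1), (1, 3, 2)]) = 4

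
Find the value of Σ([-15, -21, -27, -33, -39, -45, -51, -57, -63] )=-351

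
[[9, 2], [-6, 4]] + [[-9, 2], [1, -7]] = [[0, 4], [-5, -3]]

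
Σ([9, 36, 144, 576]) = 9 + 36 + 144 + 576
= 765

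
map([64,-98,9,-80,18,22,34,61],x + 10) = [74, -88, 19, -70, 28, 32, 44, 71]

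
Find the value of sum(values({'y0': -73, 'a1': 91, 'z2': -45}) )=(-73) + 91 + (-45)
= -27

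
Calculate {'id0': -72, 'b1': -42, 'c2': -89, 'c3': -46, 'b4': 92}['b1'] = -42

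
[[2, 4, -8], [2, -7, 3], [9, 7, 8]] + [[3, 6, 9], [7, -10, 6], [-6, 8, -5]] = [[5, 10, 1], [9, -17, 9], [3, 15, 3]]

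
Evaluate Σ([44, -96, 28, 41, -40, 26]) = 3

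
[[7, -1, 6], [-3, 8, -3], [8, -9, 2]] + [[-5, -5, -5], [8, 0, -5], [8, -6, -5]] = [[2, -6, 1], [5, 8, -8], [16, -15, -3]]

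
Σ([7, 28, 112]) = 7 + 28 + 112
= 147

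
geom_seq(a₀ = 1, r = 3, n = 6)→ a_0 = 1*3^0 = 1
a_1 = 1*3^1 = 3
a_2 = 1*3^2 = 9
...
= [1, 3, 9, 27, 81, 243]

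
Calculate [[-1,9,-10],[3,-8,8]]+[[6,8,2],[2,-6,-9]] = [[5, 17, -8], [5, -14, -1]]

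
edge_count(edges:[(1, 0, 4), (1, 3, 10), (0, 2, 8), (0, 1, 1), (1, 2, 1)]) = 5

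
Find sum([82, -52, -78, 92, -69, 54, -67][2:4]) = slice → [-78, 92]
(-78) + 92
= 14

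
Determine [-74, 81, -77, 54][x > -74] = [81, 54]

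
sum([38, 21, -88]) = 38 + 21 + (-88)
= -29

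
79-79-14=-14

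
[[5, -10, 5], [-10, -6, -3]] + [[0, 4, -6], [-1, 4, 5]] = [[5, -6, -1], [-11, -2, 2]]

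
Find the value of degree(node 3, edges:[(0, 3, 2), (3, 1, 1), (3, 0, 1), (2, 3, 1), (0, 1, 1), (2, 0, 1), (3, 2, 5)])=5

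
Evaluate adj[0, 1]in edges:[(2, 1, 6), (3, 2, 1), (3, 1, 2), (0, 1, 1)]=1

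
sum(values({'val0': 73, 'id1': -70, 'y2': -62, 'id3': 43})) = -16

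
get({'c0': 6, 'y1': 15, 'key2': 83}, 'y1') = 15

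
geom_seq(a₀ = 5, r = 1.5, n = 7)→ a_0 = 5*1.5^0 = 5.0
a_1 = 5*1.5^1 = 7.5
a_2 = 5*1.5^2 = 11.25
...
= [5.0, 7.5, 11.25, 16.875, 25.3125, 37.96875, 56.953125]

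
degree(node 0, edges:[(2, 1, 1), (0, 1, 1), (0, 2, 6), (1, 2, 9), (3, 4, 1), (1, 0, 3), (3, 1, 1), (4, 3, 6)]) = incident: (0,1), (0,2), (1,0)
= 3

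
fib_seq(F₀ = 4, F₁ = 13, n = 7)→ [4, 13, 17, 30, 47, 77, 124]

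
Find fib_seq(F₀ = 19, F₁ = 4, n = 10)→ F_2 = F_1 + F_0 = 23
F_3 = F_2 + F_1 = 27
F_4 = F_3 + F_2 = 50
...
= [19, 4, 23, 27, 50, 77, 127, 204, 331, 535]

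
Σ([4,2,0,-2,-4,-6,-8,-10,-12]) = -36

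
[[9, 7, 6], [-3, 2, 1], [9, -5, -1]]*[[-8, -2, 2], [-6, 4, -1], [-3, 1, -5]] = C[0][0] = (9)*(-8) + (7)*(-6) + (6)*(-3) = -132
C[0][1] = (9)*(-2) + (7)*(4) + (6)*(1) = 16
C[0][2] = (9)*(2) + (7)*(-1) + (6)*(-5) = -19
C[1][0] = (-3)*(-8) + (2)*(-6) + (1)*(-3) = 9
C[1][1] = (-3)*(-2) + (2)*(4) + (1)*(1) = 15
C[1][2] = (-3)*(2) + (2)*(-1) + (1)*(-5) = -13
... (3 more cells)
= [[-132, 16, -19], [9, 15, -13], [-39, -39, 28]]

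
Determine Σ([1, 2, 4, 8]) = 15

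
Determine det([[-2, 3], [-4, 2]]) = (-2)*(2) - (3)*(-4)
= 8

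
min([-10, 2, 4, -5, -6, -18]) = -18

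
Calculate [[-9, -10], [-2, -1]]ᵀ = [[-9, -2], [-10, -1]]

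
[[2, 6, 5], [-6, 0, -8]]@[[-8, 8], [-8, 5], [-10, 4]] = C[0][0] = (2)*(-8) + (6)*(-8) + (5)*(-10) = -114
C[0][1] = (2)*(8) + (6)*(5) + (5)*(4) = 66
C[1][0] = (-6)*(-8) + (0)*(-8) + (-8)*(-10) = 128
C[1][1] = (-6)*(8) + (0)*(5) + (-8)*(4) = -80
= [[-114, 66], [128, -80]]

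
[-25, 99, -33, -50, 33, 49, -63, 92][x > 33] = [99, 49, 92]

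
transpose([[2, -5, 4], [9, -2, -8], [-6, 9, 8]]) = [[2, 9, -6], [-5, -2, 9], [4, -8, 8]]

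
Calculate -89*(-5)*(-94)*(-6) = 250980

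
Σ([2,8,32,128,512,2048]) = 2730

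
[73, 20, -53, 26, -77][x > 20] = keep x where x > 20: 73✓, 20✗, -53✗, 26✓, -77✗
= [73, 26]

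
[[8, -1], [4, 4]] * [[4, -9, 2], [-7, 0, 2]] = C[0][0] = (8)*(4) + (-1)*(-7) = 39
C[0][1] = (8)*(-9) + (-1)*(0) = -72
C[0][2] = (8)*(2) + (-1)*(2) = 14
C[1][0] = (4)*(4) + (4)*(-7) = -12
C[1][1] = (4)*(-9) + (4)*(0) = -36
C[1][2] = (4)*(2) + (4)*(2) = 16
= [[39, -72, 14], [-12, -36, 16]]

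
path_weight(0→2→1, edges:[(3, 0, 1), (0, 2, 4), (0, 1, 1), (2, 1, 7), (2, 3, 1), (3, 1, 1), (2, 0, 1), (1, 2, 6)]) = w(0→2)=4 + w(2→1)=7
= 11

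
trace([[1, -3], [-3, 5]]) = diagonal: 1 + 5
= 6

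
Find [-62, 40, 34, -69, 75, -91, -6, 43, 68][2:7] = [34, -69, 75, -91, -6]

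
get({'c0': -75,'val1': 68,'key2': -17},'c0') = -75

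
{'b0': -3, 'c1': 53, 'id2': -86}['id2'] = -86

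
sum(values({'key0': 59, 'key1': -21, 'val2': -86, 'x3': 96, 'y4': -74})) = 59 + (-21) + (-86) + 96 + (-74)
= -26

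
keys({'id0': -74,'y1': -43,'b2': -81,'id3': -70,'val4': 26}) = ['id0', 'y1', 'b2', 'id3', 'val4']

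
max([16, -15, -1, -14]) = 16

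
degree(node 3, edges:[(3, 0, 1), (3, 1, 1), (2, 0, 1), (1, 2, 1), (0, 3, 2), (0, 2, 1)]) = incident: (3,0), (3,1), (0,3)
= 3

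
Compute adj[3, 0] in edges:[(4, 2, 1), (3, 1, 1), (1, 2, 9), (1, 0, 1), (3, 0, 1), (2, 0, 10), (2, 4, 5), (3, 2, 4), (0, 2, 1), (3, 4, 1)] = 1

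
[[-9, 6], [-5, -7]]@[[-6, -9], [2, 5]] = C[0][0] = (-9)*(-6) + (6)*(2) = 66
C[0][1] = (-9)*(-9) + (6)*(5) = 111
C[1][0] = (-5)*(-6) + (-7)*(2) = 16
C[1][1] = (-5)*(-9) + (-7)*(5) = 10
= [[66, 111], [16, 10]]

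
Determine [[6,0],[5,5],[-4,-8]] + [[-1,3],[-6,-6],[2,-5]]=[[5, 3], [-1, -1], [-2, -13]]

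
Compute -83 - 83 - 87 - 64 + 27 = -290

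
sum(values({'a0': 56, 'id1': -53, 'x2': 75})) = 56 + (-53) + 75
= 78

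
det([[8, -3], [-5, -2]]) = (8)*(-2) - (-3)*(-5)
= -31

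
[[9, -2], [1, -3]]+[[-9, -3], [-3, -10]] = [[0, -5], [-2, -13]]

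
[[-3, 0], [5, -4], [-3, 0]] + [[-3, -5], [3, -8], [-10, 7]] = [[-6, -5], [8, -12], [-13, 7]]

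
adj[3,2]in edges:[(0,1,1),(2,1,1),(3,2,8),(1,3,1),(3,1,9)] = 8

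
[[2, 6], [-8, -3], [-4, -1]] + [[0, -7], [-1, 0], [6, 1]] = [[2, -1], [-9, -3], [2, 0]]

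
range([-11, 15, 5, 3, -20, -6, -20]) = 35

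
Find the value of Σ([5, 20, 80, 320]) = 5 + 20 + 80 + 320
= 425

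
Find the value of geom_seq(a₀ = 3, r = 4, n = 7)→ [3, 12, 48, 192, 768, 3072, 12288]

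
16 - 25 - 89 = -98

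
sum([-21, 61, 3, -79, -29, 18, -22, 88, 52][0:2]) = 40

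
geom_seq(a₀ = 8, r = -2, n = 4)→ a_0 = 8*(-2)^0 = 8
a_1 = 8*(-2)^1 = -16
a_2 = 8*(-2)^2 = 32
...
= [8, -16, 32, -64]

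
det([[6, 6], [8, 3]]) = -30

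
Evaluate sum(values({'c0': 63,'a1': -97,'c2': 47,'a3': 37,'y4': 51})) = 101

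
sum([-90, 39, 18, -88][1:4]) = slice → [39, 18, -88]
39 + 18 + (-88)
= -31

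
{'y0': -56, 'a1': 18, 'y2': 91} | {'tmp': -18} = {'y0': -56, 'a1': 18, 'y2': 91, 'tmp': -18}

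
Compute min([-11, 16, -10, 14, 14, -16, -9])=-16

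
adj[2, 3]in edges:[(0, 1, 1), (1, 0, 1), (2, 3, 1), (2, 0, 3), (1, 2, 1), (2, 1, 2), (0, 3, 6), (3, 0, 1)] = 1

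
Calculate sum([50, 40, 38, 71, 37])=50 + 40 + 38 + 71 + 37
= 236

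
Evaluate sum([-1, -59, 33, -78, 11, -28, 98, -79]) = (-1) + (-59) + 33 + (-78) + 11 + (-28) + 98 + (-79)
= -103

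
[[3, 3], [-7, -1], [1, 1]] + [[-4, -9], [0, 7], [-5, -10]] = [[-1, -6], [-7, 6], [-4, -9]]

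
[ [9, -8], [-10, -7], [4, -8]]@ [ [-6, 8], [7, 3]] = [[-110, 48], [11, -101], [-80, 8]]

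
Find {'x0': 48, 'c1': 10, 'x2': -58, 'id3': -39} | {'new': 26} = {'x0': 48, 'c1': 10, 'x2': -58, 'id3': -39, 'new': 26}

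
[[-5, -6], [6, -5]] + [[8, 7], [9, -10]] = [[3, 1], [15, -15]]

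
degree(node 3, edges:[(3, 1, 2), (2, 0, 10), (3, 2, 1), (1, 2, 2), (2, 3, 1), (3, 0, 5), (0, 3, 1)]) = 5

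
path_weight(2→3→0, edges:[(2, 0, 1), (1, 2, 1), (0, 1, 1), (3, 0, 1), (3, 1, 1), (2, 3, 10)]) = 11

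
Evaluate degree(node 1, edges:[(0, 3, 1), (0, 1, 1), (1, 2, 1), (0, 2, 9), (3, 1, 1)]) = incident: (0,1), (1,2), (3,1)
= 3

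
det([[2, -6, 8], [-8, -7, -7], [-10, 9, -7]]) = (1)*(2)*det([[-7, -7], [9, -7]]) + (-1)*(-6)*det([[-8, -7], [-10, -7]]) + (1)*(8)*det([[-8, -7], [-10, 9]])
= 224 + -84 + -1136
= -996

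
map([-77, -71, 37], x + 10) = [-67, -61, 47]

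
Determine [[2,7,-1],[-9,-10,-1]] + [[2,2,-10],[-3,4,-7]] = [[4, 9, -11], [-12, -6, -8]]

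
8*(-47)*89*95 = -3179080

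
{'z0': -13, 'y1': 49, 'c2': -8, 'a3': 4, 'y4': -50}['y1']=49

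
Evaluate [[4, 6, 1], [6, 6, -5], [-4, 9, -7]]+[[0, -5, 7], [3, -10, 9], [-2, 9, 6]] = [[4, 1, 8], [9, -4, 4], [-6, 18, -1]]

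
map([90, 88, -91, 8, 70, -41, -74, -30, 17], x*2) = 90*2=180, 88*2=176, -91*2=-182, 8*2=16, 70*2=140, -41*2=-82, -74*2=-148, -30*2=-60, 17*2=34
= [180, 176, -182, 16, 140, -82, -148, -60, 34]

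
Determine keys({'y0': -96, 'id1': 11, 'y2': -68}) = ['y0', 'id1', 'y2']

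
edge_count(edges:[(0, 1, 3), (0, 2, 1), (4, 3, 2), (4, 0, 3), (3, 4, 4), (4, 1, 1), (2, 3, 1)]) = 7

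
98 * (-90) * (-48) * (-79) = -33445440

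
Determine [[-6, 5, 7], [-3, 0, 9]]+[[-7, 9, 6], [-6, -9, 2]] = [[-13, 14, 13], [-9, -9, 11]]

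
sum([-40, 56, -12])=4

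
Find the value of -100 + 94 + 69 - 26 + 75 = 112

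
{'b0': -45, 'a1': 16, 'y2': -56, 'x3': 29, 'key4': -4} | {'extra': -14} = {'b0': -45, 'a1': 16, 'y2': -56, 'x3': 29, 'key4': -4, 'extra': -14}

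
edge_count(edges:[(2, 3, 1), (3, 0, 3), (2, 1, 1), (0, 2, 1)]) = 4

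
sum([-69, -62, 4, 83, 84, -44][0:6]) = -4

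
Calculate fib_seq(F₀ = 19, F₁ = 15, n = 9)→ F_2 = F_1 + F_0 = 34
F_3 = F_2 + F_1 = 49
F_4 = F_3 + F_2 = 83
...
= [19, 15, 34, 49, 83, 132, 215, 347, 562]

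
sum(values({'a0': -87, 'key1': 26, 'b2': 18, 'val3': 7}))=(-87) + 26 + 18 + 7
= -36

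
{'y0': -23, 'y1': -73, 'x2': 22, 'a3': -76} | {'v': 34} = {'y0': -23, 'y1': -73, 'x2': 22, 'a3': -76, 'v': 34}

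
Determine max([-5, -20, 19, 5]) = 19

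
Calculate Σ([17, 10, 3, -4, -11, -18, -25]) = 17 + 10 + 3 + (-4) + (-11) + (-18) + (-25)
= -28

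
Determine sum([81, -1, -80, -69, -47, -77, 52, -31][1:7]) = -222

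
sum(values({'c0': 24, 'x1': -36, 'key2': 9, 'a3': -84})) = -87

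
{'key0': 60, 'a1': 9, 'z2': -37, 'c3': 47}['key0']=60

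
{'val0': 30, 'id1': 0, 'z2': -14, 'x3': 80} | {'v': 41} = {'val0': 30, 'id1': 0, 'z2': -14, 'x3': 80, 'v': 41}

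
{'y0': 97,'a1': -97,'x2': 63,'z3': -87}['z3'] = -87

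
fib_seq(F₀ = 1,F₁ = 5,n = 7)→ F_2 = F_1 + F_0 = 6
F_3 = F_2 + F_1 = 11
F_4 = F_3 + F_2 = 17
...
= [1, 5, 6, 11, 17, 28, 45]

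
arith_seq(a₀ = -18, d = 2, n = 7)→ a_0 = -18 + 0*2 = -18
a_1 = -18 + 1*2 = -16
a_2 = -18 + 2*2 = -14
...
= [-18, -16, -14, -12, -10, -8, -6]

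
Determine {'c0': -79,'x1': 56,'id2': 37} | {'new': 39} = {'c0': -79, 'x1': 56, 'id2': 37, 'new': 39}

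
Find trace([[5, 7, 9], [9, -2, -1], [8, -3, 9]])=12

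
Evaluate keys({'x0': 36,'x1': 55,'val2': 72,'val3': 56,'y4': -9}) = ['x0', 'x1', 'val2', 'val3', 'y4']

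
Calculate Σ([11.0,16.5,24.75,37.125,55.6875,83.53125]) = 228.59375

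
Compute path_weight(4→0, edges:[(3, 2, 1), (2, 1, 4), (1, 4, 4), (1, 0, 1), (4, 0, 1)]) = w(4→0)=1
= 1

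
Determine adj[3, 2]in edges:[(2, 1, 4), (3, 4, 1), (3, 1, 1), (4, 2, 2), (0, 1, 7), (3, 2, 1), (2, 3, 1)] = 1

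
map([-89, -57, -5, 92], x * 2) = [-178, -114, -10, 184]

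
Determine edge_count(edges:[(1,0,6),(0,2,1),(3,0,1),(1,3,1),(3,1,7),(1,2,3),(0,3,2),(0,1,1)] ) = 8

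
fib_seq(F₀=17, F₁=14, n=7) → [17, 14, 31, 45, 76, 121, 197]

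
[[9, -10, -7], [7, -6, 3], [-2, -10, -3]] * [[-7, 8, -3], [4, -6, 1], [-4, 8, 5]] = [[-75, 76, -72], [-85, 116, -12], [-14, 20, -19]]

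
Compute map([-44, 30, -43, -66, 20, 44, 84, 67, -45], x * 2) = [-88, 60, -86, -132, 40, 88, 168, 134, -90]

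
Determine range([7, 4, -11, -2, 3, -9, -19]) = 26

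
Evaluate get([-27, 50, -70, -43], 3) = -43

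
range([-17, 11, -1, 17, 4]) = 34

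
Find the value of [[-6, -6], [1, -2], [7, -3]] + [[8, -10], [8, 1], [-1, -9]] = [[2, -16], [9, -1], [6, -12]]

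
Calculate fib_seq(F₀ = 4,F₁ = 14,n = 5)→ F_2 = F_1 + F_0 = 18
F_3 = F_2 + F_1 = 32
F_4 = F_3 + F_2 = 50
= [4, 14, 18, 32, 50]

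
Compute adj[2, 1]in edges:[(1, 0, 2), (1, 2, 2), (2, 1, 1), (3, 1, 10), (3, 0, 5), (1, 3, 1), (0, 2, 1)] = 1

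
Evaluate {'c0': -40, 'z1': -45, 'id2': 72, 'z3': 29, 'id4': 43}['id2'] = 72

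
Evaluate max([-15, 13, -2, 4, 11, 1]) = 13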